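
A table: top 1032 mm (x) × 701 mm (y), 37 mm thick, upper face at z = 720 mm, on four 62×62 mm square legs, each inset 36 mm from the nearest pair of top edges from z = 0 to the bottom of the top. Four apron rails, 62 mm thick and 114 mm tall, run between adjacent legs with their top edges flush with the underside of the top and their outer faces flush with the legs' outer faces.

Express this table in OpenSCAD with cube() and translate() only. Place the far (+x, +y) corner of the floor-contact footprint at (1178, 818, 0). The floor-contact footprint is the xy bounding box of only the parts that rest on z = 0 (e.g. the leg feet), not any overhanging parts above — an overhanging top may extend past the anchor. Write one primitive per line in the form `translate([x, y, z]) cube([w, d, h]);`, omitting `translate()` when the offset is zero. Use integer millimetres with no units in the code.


translate([182, 153, 683]) cube([1032, 701, 37]);
translate([218, 189, 0]) cube([62, 62, 683]);
translate([1116, 189, 0]) cube([62, 62, 683]);
translate([218, 756, 0]) cube([62, 62, 683]);
translate([1116, 756, 0]) cube([62, 62, 683]);
translate([280, 189, 569]) cube([836, 62, 114]);
translate([280, 756, 569]) cube([836, 62, 114]);
translate([218, 251, 569]) cube([62, 505, 114]);
translate([1116, 251, 569]) cube([62, 505, 114]);


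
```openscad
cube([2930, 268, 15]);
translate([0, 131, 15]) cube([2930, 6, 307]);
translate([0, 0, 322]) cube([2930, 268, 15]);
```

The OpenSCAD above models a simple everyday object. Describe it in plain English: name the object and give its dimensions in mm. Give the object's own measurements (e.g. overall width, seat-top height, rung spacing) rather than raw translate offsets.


An I-beam lying along x, 2930 mm long. Overall section height 337 mm. Two flanges 268 mm wide (y) and 15 mm thick, one on the floor and one at the top; a web 6 mm thick runs between them, centred on the flange width.


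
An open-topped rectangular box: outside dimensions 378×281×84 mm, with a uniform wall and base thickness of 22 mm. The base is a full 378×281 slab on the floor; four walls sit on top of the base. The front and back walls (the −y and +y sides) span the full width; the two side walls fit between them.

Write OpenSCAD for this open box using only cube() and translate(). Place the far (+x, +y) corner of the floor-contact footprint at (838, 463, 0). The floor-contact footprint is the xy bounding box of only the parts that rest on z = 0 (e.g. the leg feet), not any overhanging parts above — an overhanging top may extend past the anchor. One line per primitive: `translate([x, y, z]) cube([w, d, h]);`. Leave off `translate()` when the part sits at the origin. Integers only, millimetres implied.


translate([460, 182, 0]) cube([378, 281, 22]);
translate([460, 182, 22]) cube([378, 22, 62]);
translate([460, 441, 22]) cube([378, 22, 62]);
translate([460, 204, 22]) cube([22, 237, 62]);
translate([816, 204, 22]) cube([22, 237, 62]);


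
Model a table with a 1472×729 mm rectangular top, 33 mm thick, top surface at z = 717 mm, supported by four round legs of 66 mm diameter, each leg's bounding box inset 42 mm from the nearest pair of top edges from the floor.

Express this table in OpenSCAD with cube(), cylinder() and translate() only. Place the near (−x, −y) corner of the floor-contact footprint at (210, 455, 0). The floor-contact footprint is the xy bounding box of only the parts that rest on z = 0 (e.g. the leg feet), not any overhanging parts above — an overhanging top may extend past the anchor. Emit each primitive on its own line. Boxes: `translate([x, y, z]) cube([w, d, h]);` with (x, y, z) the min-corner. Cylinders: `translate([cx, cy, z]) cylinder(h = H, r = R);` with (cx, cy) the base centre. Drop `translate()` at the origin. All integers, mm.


// leg_h = 717 - 33 = 684
translate([168, 413, 684]) cube([1472, 729, 33]);
translate([243, 488, 0]) cylinder(h = 684, r = 33);
translate([1565, 488, 0]) cylinder(h = 684, r = 33);
translate([243, 1067, 0]) cylinder(h = 684, r = 33);
translate([1565, 1067, 0]) cylinder(h = 684, r = 33);


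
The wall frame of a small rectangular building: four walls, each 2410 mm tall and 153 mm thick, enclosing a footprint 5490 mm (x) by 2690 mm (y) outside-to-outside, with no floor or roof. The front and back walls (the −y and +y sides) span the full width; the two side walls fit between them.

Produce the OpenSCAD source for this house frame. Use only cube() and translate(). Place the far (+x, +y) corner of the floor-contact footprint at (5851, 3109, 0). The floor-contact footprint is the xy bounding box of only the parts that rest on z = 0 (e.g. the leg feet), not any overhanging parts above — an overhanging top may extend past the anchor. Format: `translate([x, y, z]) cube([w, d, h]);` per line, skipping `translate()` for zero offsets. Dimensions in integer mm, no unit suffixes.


translate([361, 419, 0]) cube([5490, 153, 2410]);
translate([361, 2956, 0]) cube([5490, 153, 2410]);
translate([361, 572, 0]) cube([153, 2384, 2410]);
translate([5698, 572, 0]) cube([153, 2384, 2410]);


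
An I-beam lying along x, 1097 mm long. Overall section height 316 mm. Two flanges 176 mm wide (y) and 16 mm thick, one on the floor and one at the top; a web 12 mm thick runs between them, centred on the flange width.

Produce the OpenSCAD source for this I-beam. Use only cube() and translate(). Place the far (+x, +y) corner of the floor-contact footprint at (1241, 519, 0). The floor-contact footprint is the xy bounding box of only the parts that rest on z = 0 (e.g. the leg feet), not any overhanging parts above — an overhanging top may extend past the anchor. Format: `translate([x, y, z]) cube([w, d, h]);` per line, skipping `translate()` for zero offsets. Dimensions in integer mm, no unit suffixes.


translate([144, 343, 0]) cube([1097, 176, 16]);
translate([144, 425, 16]) cube([1097, 12, 284]);
translate([144, 343, 300]) cube([1097, 176, 16]);


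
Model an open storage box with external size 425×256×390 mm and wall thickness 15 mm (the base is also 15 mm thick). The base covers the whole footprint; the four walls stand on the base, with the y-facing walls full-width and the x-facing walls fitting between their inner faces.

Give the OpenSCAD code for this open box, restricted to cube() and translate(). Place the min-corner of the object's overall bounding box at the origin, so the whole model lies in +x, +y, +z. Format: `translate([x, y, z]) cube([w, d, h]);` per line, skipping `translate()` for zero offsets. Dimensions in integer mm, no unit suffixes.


cube([425, 256, 15]);
translate([0, 0, 15]) cube([425, 15, 375]);
translate([0, 241, 15]) cube([425, 15, 375]);
translate([0, 15, 15]) cube([15, 226, 375]);
translate([410, 15, 15]) cube([15, 226, 375]);


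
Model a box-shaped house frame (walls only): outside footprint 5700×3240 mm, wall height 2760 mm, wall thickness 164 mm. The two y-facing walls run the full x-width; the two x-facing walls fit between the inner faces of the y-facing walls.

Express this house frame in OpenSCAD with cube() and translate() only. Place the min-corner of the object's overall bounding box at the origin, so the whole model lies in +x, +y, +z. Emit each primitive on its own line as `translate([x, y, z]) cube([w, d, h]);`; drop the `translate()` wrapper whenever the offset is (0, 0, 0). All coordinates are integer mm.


cube([5700, 164, 2760]);
translate([0, 3076, 0]) cube([5700, 164, 2760]);
translate([0, 164, 0]) cube([164, 2912, 2760]);
translate([5536, 164, 0]) cube([164, 2912, 2760]);


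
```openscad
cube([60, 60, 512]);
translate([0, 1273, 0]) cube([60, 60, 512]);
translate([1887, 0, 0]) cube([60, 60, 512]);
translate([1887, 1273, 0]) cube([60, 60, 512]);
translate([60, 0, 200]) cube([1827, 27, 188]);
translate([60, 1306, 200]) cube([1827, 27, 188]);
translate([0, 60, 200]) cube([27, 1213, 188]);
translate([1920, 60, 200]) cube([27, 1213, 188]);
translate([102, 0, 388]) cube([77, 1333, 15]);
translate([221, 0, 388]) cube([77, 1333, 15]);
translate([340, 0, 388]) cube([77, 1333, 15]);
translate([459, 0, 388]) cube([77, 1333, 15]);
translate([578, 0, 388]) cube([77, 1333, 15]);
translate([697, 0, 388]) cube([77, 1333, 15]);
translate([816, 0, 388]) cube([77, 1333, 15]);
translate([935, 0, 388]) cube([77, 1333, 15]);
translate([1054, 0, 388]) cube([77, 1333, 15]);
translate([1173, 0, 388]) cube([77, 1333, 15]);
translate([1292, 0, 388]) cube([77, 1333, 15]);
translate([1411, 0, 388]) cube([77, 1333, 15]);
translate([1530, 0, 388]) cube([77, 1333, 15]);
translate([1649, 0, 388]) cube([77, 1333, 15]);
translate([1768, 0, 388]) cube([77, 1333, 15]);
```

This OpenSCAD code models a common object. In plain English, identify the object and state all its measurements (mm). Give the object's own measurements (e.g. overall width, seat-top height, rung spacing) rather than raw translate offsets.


A bed frame 1947 mm long (x) by 1333 mm wide (y). Four 60×60 mm corner posts, 512 mm tall, at the corners of the footprint. Four rails of 27 mm thickness and 188 mm height run between adjacent posts with their undersides at z = 200 mm, their outer faces flush with the outside of the frame (the two x-running rails run between the posts' inner faces; the two y-running rails run between the posts' inner faces). 15 slats, each 77 mm wide (x) and 15 mm thick, lie across the top of the two x-running rails, running the full 1333 mm width of the frame in y; along x they sit between the end posts with a 42 mm gap after the −x posts and between neighbouring slats and before the +x posts.


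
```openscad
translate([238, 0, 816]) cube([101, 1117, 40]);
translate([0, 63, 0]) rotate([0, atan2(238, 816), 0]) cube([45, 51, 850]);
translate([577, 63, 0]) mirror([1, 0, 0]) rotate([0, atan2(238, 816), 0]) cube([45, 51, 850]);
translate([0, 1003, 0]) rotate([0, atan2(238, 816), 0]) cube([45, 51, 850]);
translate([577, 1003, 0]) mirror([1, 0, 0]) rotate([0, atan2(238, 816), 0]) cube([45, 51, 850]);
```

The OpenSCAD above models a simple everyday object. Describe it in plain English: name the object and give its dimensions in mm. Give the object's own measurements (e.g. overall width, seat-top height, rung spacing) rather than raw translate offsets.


A sawhorse. A 101×1117×40 mm beam (x, y, z) sits on two A-frame leg pairs. Each pair is two raked legs of 45×51 mm section (51 mm along y) splaying symmetrically in x. Each leg rises 816 mm vertically over 238 mm of horizontal reach and is 850 mm long along its own axis. Every leg's outer bottom edge rests on the floor and its outer top edge meets a bottom edge of the beam — the left legs (tilting toward +x) meet the beam's −x bottom edge, the right legs (their mirror images, tilting toward −x) meet its +x bottom edge — so the leg tops tuck under the beam, the beam's underside is 816 mm above the floor, and the feet are 577 mm apart outside-to-outside with the beam centred between them. The two leg pairs are set in 63 mm from either end of the beam.


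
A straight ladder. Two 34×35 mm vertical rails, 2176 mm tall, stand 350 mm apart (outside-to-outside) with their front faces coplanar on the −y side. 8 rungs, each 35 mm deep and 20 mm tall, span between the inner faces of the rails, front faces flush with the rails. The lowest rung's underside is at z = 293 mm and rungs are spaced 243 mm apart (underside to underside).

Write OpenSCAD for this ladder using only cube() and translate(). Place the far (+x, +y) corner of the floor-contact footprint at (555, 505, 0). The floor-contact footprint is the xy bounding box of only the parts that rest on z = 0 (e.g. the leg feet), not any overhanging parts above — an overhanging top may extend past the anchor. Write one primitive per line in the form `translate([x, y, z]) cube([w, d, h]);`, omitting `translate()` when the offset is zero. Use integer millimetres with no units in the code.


translate([205, 470, 0]) cube([34, 35, 2176]);
translate([521, 470, 0]) cube([34, 35, 2176]);
translate([239, 470, 293]) cube([282, 35, 20]);
translate([239, 470, 536]) cube([282, 35, 20]);
translate([239, 470, 779]) cube([282, 35, 20]);
translate([239, 470, 1022]) cube([282, 35, 20]);
translate([239, 470, 1265]) cube([282, 35, 20]);
translate([239, 470, 1508]) cube([282, 35, 20]);
translate([239, 470, 1751]) cube([282, 35, 20]);
translate([239, 470, 1994]) cube([282, 35, 20]);


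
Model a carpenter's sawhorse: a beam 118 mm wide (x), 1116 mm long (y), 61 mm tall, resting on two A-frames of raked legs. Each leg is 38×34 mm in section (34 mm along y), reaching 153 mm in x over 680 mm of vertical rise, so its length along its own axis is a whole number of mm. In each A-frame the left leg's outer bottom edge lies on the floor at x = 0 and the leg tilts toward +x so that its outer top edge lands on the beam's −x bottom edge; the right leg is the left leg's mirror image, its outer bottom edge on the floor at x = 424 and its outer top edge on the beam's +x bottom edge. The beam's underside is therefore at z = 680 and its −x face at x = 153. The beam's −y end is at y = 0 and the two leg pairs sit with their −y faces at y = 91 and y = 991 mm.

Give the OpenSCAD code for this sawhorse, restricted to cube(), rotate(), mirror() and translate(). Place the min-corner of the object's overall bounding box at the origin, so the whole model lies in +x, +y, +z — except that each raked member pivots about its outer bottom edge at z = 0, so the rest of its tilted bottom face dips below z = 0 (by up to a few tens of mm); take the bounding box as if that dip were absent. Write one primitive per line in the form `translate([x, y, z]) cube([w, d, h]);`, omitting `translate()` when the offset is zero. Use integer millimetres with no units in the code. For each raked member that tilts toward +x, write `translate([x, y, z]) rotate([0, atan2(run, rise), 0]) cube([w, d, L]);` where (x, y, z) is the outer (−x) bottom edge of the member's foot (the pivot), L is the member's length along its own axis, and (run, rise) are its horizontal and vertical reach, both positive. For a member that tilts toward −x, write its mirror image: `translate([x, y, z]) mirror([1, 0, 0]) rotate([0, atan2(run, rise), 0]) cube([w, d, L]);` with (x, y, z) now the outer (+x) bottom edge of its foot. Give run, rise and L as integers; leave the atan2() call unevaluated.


// leg length = √(153² + 680²) = 697
// right-leg outer foot x = 2·153 + 118 = 424
// beam min-corner = (153, 0, 680)
translate([153, 0, 680]) cube([118, 1116, 61]);
translate([0, 91, 0]) rotate([0, atan2(153, 680), 0]) cube([38, 34, 697]);
translate([424, 91, 0]) mirror([1, 0, 0]) rotate([0, atan2(153, 680), 0]) cube([38, 34, 697]);
translate([0, 991, 0]) rotate([0, atan2(153, 680), 0]) cube([38, 34, 697]);
translate([424, 991, 0]) mirror([1, 0, 0]) rotate([0, atan2(153, 680), 0]) cube([38, 34, 697]);


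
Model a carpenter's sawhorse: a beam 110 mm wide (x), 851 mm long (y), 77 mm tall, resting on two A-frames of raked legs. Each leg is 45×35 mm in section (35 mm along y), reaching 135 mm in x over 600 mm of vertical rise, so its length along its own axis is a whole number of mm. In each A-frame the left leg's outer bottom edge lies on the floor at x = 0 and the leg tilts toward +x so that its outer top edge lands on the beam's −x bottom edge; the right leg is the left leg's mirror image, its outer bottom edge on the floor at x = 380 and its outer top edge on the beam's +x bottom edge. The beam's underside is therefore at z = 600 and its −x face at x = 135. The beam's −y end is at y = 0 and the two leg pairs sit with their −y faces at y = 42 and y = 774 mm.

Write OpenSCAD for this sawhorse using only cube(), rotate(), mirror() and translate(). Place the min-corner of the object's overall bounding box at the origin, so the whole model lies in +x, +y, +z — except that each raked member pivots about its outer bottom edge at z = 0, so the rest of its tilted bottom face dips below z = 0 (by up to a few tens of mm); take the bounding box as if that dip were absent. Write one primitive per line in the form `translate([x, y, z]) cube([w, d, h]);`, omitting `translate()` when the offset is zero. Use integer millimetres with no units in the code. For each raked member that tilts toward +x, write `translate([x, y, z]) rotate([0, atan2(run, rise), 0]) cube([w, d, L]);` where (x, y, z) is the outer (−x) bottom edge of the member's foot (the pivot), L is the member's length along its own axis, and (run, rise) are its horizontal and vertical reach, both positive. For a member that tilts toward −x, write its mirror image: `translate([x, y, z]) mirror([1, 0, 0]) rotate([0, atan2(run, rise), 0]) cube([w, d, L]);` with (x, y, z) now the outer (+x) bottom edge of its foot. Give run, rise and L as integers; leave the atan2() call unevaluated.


translate([135, 0, 600]) cube([110, 851, 77]);
translate([0, 42, 0]) rotate([0, atan2(135, 600), 0]) cube([45, 35, 615]);
translate([380, 42, 0]) mirror([1, 0, 0]) rotate([0, atan2(135, 600), 0]) cube([45, 35, 615]);
translate([0, 774, 0]) rotate([0, atan2(135, 600), 0]) cube([45, 35, 615]);
translate([380, 774, 0]) mirror([1, 0, 0]) rotate([0, atan2(135, 600), 0]) cube([45, 35, 615]);


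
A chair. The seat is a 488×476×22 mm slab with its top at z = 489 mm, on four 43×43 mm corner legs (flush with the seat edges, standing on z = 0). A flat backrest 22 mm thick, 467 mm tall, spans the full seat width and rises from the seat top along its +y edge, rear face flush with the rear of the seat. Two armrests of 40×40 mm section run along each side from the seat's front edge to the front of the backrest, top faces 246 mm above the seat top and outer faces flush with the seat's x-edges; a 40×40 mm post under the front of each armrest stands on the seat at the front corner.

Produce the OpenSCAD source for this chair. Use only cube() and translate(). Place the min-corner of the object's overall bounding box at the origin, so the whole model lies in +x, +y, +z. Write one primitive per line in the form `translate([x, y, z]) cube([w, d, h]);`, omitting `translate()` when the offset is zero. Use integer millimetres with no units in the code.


translate([0, 0, 467]) cube([488, 476, 22]);
cube([43, 43, 467]);
translate([445, 0, 0]) cube([43, 43, 467]);
translate([0, 433, 0]) cube([43, 43, 467]);
translate([445, 433, 0]) cube([43, 43, 467]);
translate([0, 454, 489]) cube([488, 22, 467]);
translate([0, 0, 695]) cube([40, 454, 40]);
translate([448, 0, 695]) cube([40, 454, 40]);
translate([0, 0, 489]) cube([40, 40, 206]);
translate([448, 0, 489]) cube([40, 40, 206]);


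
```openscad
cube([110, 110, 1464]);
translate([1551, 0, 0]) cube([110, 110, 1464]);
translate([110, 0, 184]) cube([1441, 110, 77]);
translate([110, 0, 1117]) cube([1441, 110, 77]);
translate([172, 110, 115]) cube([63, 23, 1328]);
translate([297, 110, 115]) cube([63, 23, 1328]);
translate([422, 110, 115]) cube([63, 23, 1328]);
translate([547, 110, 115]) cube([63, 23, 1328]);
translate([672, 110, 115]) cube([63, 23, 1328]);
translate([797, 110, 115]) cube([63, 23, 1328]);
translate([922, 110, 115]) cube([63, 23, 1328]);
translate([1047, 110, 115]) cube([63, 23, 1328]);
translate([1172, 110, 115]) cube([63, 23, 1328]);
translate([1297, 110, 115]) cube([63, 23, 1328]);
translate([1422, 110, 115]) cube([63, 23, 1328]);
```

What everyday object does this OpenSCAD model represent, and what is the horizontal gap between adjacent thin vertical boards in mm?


A fence section. The picket gap is 62 mm.

Two posts, two rails, 11 pickets — a fence section. Span 1441 mm holds 11 pickets of 63 mm with 12 equal gaps: ⌊(1441 − 11·63) / 12⌋ = 62 mm.


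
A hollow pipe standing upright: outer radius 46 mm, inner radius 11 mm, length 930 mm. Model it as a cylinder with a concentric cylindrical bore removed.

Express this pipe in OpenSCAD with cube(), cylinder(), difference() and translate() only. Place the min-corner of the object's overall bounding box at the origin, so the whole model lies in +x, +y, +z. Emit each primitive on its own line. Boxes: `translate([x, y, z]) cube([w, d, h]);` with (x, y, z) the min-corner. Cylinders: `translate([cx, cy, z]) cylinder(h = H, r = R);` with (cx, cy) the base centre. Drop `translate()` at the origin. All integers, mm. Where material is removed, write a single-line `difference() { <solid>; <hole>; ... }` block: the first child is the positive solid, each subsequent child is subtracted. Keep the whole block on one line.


difference() { translate([46, 46, 0]) cylinder(h = 930, r = 46); translate([46, 46, 0]) cylinder(h = 930, r = 11); }


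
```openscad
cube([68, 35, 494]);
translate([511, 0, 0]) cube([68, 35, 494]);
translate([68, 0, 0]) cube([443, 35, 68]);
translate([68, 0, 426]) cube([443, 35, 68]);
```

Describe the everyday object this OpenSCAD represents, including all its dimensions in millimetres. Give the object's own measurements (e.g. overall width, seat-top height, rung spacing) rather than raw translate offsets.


A rectangular picture frame lying in the x–z plane (depth along y). The opening is 443 mm wide (x) by 358 mm tall (z), surrounded by a border 68 mm wide on all four sides. The frame is 35 mm deep and is made of two full-height vertical stiles with two horizontal rails fitted between them.


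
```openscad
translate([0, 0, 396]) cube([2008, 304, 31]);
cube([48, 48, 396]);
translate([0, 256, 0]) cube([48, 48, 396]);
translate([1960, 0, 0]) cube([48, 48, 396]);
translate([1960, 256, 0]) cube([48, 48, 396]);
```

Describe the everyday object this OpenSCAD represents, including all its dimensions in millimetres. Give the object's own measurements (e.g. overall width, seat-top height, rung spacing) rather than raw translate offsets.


A bench: a 2008×304 mm seat slab, 31 mm thick, top at z = 427 mm, on four 48×48 mm square legs flush with the seat corners and standing on z = 0.


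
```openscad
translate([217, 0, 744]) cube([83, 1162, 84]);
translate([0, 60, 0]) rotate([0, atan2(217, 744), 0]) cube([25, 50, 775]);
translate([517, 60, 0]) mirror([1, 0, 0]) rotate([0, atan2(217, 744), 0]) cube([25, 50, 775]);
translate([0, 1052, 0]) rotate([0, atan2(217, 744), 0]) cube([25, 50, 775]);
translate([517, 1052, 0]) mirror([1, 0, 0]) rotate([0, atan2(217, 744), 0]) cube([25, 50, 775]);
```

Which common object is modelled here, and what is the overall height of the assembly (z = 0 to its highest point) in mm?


A sawhorse. The overall height is 828 mm.

A beam across two mirrored pairs of raked legs — a sawhorse. The beam's underside is at z = 744 (matching the legs' vertical rise in atan2(217, 744)) and the beam is 84 mm tall, so its top is at 744 + 84 = 828 mm. The raked legs top out at the beam's underside, so that is the highest point.


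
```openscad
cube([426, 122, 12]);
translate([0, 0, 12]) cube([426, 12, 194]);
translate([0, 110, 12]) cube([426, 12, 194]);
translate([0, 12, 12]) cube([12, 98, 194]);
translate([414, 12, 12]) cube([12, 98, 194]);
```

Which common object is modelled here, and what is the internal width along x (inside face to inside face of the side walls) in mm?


An open box. The internal width is 402 mm.

A 426×122 base slab with four walls standing on it — an open box. The base is 426 mm wide and the walls are 12 mm thick, so the internal width is 426 − 2 × 12 = 402 mm.


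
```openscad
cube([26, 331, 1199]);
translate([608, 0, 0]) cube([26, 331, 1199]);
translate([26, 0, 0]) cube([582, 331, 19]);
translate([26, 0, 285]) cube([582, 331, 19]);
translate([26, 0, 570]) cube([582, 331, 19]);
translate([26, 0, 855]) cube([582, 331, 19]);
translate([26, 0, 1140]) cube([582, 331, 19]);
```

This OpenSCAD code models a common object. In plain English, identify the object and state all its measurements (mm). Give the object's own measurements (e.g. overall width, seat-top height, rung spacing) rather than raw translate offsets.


An open bookshelf. Two side panels, each 26 mm thick, 331 mm deep and 1199 mm tall, stand 634 mm apart (outside-to-outside). Between them sit 5 shelves, each 19 mm thick and 331 mm deep, spanning the full gap between the sides. The bottom shelf rests on the floor (its underside at z = 0) and the clear gap between one shelf's top and the next shelf's underside is 266 mm.


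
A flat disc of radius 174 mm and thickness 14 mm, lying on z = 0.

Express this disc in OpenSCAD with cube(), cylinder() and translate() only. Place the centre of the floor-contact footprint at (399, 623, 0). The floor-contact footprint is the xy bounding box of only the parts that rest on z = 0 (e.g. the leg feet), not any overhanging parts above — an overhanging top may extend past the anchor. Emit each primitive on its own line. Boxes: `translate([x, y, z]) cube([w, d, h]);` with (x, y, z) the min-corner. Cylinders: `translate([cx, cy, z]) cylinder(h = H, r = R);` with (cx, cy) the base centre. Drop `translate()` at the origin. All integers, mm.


translate([399, 623, 0]) cylinder(h = 14, r = 174);


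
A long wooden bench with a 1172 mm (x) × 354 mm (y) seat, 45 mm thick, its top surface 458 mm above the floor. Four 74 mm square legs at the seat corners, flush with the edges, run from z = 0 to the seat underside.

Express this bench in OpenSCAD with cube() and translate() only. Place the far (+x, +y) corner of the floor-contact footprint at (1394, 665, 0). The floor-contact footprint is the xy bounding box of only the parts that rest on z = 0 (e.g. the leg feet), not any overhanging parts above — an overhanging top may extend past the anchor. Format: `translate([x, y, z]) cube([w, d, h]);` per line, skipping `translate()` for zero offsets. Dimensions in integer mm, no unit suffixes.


translate([222, 311, 413]) cube([1172, 354, 45]);
translate([222, 311, 0]) cube([74, 74, 413]);
translate([222, 591, 0]) cube([74, 74, 413]);
translate([1320, 311, 0]) cube([74, 74, 413]);
translate([1320, 591, 0]) cube([74, 74, 413]);


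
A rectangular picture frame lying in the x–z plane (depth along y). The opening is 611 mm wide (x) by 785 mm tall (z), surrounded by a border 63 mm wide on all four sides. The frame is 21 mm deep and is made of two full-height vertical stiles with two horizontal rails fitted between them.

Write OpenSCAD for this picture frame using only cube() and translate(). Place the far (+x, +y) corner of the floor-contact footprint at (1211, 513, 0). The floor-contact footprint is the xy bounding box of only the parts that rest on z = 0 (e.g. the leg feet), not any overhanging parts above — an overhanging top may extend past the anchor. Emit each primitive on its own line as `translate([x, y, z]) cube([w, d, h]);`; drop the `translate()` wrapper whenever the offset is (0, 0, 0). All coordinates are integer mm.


translate([474, 492, 0]) cube([63, 21, 911]);
translate([1148, 492, 0]) cube([63, 21, 911]);
translate([537, 492, 0]) cube([611, 21, 63]);
translate([537, 492, 848]) cube([611, 21, 63]);


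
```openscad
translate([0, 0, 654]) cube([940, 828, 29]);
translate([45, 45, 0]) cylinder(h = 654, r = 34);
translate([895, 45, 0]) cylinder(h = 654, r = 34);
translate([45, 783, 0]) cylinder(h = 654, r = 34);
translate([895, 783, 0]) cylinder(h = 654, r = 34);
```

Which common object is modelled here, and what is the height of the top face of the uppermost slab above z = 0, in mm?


A table. The table height is 683 mm.

A 940×828×29 slab sits at z = 654 on four Ø68 mm round legs — a table. The top surface is at 654 + 29 = 683 mm.


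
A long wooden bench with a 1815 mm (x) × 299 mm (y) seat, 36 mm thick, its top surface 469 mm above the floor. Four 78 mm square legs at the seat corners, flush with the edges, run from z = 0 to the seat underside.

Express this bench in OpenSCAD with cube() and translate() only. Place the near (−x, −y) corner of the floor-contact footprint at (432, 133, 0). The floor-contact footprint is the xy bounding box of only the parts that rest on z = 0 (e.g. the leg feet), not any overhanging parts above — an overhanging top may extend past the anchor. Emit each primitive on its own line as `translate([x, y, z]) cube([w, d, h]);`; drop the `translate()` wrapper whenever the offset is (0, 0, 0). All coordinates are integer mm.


translate([432, 133, 433]) cube([1815, 299, 36]);
translate([432, 133, 0]) cube([78, 78, 433]);
translate([432, 354, 0]) cube([78, 78, 433]);
translate([2169, 133, 0]) cube([78, 78, 433]);
translate([2169, 354, 0]) cube([78, 78, 433]);


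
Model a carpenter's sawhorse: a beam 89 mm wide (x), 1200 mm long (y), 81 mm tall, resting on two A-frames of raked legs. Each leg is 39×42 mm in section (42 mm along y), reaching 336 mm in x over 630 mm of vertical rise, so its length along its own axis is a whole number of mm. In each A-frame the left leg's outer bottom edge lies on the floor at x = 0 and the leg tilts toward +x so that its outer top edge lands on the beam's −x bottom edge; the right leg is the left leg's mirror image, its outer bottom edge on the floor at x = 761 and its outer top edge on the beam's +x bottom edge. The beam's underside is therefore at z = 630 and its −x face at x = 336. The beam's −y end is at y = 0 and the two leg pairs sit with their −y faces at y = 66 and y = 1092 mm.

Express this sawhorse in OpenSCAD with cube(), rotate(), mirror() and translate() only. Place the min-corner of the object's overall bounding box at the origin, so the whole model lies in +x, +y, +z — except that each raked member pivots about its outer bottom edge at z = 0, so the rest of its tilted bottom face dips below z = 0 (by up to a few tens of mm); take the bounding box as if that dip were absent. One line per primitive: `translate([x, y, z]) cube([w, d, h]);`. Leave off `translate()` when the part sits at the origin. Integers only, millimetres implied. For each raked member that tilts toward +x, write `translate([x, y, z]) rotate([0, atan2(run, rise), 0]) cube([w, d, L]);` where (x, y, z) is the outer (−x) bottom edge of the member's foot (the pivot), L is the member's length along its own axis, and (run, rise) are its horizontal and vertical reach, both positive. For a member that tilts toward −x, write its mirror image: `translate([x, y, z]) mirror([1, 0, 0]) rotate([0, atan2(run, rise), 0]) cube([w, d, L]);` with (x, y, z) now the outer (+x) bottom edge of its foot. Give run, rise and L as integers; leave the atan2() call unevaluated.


translate([336, 0, 630]) cube([89, 1200, 81]);
translate([0, 66, 0]) rotate([0, atan2(336, 630), 0]) cube([39, 42, 714]);
translate([761, 66, 0]) mirror([1, 0, 0]) rotate([0, atan2(336, 630), 0]) cube([39, 42, 714]);
translate([0, 1092, 0]) rotate([0, atan2(336, 630), 0]) cube([39, 42, 714]);
translate([761, 1092, 0]) mirror([1, 0, 0]) rotate([0, atan2(336, 630), 0]) cube([39, 42, 714]);


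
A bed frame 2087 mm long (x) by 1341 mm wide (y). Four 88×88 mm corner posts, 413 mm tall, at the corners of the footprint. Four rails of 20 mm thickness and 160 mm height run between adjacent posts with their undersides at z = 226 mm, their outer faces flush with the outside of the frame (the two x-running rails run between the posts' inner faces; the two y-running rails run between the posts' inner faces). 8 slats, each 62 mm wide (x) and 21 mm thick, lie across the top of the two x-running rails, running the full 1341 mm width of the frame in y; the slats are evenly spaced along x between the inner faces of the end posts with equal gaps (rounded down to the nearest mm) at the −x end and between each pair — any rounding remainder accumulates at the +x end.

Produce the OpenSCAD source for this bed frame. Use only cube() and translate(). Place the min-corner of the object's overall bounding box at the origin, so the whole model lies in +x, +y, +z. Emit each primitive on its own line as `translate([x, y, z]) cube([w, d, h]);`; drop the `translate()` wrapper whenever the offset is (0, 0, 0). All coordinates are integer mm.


// slat z = rail_z + rail_h = 226 + 160 = 386
// slat gap = ⌊(1911 − 8·62) / 9⌋ = 157
cube([88, 88, 413]);
translate([0, 1253, 0]) cube([88, 88, 413]);
translate([1999, 0, 0]) cube([88, 88, 413]);
translate([1999, 1253, 0]) cube([88, 88, 413]);
translate([88, 0, 226]) cube([1911, 20, 160]);
translate([88, 1321, 226]) cube([1911, 20, 160]);
translate([0, 88, 226]) cube([20, 1165, 160]);
translate([2067, 88, 226]) cube([20, 1165, 160]);
translate([245, 0, 386]) cube([62, 1341, 21]);
translate([464, 0, 386]) cube([62, 1341, 21]);
translate([683, 0, 386]) cube([62, 1341, 21]);
translate([902, 0, 386]) cube([62, 1341, 21]);
translate([1121, 0, 386]) cube([62, 1341, 21]);
translate([1340, 0, 386]) cube([62, 1341, 21]);
translate([1559, 0, 386]) cube([62, 1341, 21]);
translate([1778, 0, 386]) cube([62, 1341, 21]);


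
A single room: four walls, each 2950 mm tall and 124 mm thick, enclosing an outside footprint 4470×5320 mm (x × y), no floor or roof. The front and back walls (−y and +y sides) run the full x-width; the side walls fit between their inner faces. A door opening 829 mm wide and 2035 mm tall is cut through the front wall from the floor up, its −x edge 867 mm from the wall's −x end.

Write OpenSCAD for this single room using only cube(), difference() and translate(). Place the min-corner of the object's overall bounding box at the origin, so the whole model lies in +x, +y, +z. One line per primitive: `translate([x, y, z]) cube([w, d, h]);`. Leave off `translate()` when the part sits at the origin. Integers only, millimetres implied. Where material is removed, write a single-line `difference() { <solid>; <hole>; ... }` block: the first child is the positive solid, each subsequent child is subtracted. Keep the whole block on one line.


difference() { cube([4470, 124, 2950]); translate([867, 0, 0]) cube([829, 124, 2035]); }
translate([0, 5196, 0]) cube([4470, 124, 2950]);
translate([0, 124, 0]) cube([124, 5072, 2950]);
translate([4346, 124, 0]) cube([124, 5072, 2950]);


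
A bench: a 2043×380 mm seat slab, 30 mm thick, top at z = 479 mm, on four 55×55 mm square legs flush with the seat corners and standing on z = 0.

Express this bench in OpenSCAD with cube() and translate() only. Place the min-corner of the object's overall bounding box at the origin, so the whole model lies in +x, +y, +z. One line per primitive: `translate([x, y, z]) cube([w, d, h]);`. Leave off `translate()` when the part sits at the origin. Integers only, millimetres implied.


// leg_h = 479 − 30 = 449
translate([0, 0, 449]) cube([2043, 380, 30]);
cube([55, 55, 449]);
translate([0, 325, 0]) cube([55, 55, 449]);
translate([1988, 0, 0]) cube([55, 55, 449]);
translate([1988, 325, 0]) cube([55, 55, 449]);


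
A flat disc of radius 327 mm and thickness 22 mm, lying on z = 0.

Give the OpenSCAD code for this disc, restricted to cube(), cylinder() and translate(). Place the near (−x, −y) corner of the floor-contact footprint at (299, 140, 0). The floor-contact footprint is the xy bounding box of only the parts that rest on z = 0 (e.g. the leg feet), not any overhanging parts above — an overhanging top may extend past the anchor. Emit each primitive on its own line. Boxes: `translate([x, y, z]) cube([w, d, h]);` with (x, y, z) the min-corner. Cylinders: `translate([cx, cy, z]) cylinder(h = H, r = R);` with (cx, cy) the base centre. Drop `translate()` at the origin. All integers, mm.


translate([626, 467, 0]) cylinder(h = 22, r = 327);


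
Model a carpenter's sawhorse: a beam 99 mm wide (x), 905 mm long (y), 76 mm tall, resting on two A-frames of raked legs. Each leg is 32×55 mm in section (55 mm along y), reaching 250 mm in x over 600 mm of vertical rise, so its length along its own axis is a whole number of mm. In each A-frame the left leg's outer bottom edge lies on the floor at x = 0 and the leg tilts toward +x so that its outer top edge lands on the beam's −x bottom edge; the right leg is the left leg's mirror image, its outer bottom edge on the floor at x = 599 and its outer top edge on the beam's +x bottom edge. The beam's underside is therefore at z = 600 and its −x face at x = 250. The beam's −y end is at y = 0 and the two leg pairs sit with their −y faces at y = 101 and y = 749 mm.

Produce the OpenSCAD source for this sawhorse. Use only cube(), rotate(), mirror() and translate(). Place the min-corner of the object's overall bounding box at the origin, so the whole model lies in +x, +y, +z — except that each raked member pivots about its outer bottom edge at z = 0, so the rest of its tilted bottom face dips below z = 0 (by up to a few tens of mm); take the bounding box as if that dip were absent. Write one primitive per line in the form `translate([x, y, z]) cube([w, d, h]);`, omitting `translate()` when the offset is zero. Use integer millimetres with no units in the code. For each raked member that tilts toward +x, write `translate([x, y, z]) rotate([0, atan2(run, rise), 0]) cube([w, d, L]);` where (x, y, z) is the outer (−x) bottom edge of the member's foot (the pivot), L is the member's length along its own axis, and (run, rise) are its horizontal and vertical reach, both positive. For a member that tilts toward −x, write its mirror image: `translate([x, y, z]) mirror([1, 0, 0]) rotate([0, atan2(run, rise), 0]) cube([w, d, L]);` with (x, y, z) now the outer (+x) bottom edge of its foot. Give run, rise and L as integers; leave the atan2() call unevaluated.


// leg length = √(250² + 600²) = 650
// right-leg outer foot x = 2·250 + 99 = 599
// beam min-corner = (250, 0, 600)
translate([250, 0, 600]) cube([99, 905, 76]);
translate([0, 101, 0]) rotate([0, atan2(250, 600), 0]) cube([32, 55, 650]);
translate([599, 101, 0]) mirror([1, 0, 0]) rotate([0, atan2(250, 600), 0]) cube([32, 55, 650]);
translate([0, 749, 0]) rotate([0, atan2(250, 600), 0]) cube([32, 55, 650]);
translate([599, 749, 0]) mirror([1, 0, 0]) rotate([0, atan2(250, 600), 0]) cube([32, 55, 650]);


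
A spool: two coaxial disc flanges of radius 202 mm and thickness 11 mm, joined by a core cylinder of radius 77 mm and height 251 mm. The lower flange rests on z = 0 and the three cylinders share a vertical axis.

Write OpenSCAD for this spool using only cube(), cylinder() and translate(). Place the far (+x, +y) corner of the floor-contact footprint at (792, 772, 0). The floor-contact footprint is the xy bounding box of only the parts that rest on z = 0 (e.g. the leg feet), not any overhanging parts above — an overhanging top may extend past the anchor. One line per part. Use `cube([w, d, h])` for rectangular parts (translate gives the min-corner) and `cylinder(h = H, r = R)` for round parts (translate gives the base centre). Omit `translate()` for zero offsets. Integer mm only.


translate([590, 570, 0]) cylinder(h = 11, r = 202);
translate([590, 570, 11]) cylinder(h = 251, r = 77);
translate([590, 570, 262]) cylinder(h = 11, r = 202);


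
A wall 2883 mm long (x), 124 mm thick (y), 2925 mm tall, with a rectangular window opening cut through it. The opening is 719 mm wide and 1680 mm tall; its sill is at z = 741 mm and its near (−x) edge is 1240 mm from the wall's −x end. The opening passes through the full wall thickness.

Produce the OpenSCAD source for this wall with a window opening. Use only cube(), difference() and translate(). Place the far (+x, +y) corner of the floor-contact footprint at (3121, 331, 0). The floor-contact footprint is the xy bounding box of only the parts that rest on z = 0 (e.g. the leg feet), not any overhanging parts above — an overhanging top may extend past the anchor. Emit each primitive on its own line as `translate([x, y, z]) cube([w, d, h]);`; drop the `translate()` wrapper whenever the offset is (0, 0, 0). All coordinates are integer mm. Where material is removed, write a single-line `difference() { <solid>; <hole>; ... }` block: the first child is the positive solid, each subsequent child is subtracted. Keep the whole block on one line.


difference() { translate([238, 207, 0]) cube([2883, 124, 2925]); translate([1478, 207, 741]) cube([719, 124, 1680]); }


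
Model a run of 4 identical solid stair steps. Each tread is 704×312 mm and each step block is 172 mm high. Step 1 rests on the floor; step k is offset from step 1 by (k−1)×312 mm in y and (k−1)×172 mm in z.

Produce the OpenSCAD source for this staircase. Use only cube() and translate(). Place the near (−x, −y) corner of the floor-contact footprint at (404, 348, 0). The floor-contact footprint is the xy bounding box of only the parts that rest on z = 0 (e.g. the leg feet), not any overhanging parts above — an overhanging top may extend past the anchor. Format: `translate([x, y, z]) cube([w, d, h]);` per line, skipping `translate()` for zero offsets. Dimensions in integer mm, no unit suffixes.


translate([404, 348, 0]) cube([704, 312, 172]);
translate([404, 660, 172]) cube([704, 312, 172]);
translate([404, 972, 344]) cube([704, 312, 172]);
translate([404, 1284, 516]) cube([704, 312, 172]);
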